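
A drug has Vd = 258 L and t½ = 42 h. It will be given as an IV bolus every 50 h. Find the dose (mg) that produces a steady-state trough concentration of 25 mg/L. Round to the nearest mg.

8271 mg

τ/t½ = 50/42 ≈ 1.1905, so f = (1/2)^(50/42) ≈ 0.438158.
Cmin,ss = (D/Vd)·f/(1−f), so D = Cmin,ss·Vd·(1−f)/f.
D = 25 × 258 × (1−f)/f ≈ 25 × 258 × 1.28228 ≈ 8270.71 mg.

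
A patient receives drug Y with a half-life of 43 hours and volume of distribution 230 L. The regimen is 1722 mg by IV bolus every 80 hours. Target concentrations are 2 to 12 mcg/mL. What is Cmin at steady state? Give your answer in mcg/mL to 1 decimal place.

2.8 mcg/mL

k = ln2/t½ = ln2/43 ≈ 0.016120 h⁻¹; fraction remaining f = e^(−kτ) = e^(−0.016120×80) ≈ 0.2754.
Accumulation ratio R = 1/(1 − f) ≈ 1/0.7246 ≈ 1.3801.
Single-dose peak C₀ = D/Vd = 1722/230 ≈ 7.487 mcg/mL.
Cmax,ss = C₀/(1 − f) ≈ 7.487/0.7246 ≈ 10.333 mcg/mL.
One interval later, Cmin,ss = Cmax,ss·e^(−kτ) ≈ 10.333 × 0.2754 ≈ 2.846 mcg/mL.
Trough 2.8 mcg/mL vs MEC 2 mcg/mL: adequate.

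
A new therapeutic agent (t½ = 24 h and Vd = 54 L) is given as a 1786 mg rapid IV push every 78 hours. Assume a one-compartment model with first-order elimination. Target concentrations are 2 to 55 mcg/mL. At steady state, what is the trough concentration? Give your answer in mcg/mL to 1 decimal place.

τ/t½ = 78/24 ≈ 3.25, so fraction remaining f = (1/2)^(78/24) ≈ 0.1051.
Single-dose peak C₀ = D/Vd = 1786/54 ≈ 33.074 mcg/mL.
Steady-state trough Cmin,ss = C₀·f/(1−f) ≈ 33.074 × 0.1051/0.8949 ≈ 3.884 mcg/mL.
Trough 3.9 mcg/mL vs MEC 2 mcg/mL: adequate.

3.9 mcg/mL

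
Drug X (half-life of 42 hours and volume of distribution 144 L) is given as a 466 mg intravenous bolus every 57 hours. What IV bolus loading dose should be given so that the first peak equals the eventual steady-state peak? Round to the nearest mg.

f = (1/2)^(57/42) ≈ 0.390355; accumulation ratio R = 1/(1−f) ≈ 1.64030.
Loading dose to hit Cmax,ss on first dose: D_load = D_maint·R ≈ 466 × 1.64030 ≈ 764.38 mg.

764 mg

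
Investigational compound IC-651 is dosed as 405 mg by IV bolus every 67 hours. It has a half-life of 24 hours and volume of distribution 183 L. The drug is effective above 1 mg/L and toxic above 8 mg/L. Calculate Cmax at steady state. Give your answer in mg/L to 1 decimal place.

2.6 mg/L

k = ln2/t½ = ln2/24 ≈ 0.028881 h⁻¹; fraction remaining f = e^(−kτ) = e^(−0.028881×67) ≈ 0.1444.
Accumulation ratio R = 1/(1 − f) ≈ 1/0.8556 ≈ 1.1688.
Each bolus raises the concentration by D/Vd = 405/183 ≈ 2.213 mg/L.
Steady-state peak Cmax,ss = C₀·R ≈ 2.213 × 1.1688 ≈ 2.587 mg/L.
Peak 2.6 mg/L vs MTC 8 mg/L: below toxic threshold.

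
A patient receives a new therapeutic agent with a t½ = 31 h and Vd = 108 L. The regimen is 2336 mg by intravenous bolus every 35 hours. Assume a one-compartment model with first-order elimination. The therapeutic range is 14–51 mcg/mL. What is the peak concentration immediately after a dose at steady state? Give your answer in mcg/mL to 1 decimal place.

39.8 mcg/mL

Over one 35-h interval, 35/31 ≈ 1.129 half-lives elapse, leaving f ≈ 0.4572 of each dose.
At steady state, accumulation factor R = 1/(1 − e^(−kτ)) ≈ 1.8423.
Each bolus raises the concentration by D/Vd = 2336/108 ≈ 21.630 mcg/mL.
Steady-state peak Cmax,ss = C₀·R ≈ 21.630 × 1.8423 ≈ 39.849 mcg/mL.
Peak 39.8 mcg/mL vs MTC 51 mcg/mL: below toxic threshold.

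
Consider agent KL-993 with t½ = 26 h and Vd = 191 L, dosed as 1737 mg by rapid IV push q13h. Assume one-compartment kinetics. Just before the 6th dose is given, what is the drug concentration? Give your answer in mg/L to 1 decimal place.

18.1 mg/L

f = (1/2)^(τ/t½) = (1/2)^(13/26) ≈ 0.7071.
C₀ = D/Vd = 1737/191 ≈ 9.094 mg/L.
Before the 6th dose, 5 doses have been given. Superposition: Cmin = C₀·(f + f² + … + f^5).
≈ 9.094 × (0.7071 + 0.5000 + 0.3535 + 0.2500 + 0.1768) ≈ 9.094 × 1.9874 ≈ 18.073 mg/L.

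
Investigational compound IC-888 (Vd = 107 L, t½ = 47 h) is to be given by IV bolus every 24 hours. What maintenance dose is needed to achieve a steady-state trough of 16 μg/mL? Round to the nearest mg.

727 mg

τ/t½ = 24/47 ≈ 0.51064, so f = (1/2)^(24/47) ≈ 0.701912.
Cmin,ss = (D/Vd)·f/(1−f), so D = Cmin,ss·Vd·(1−f)/f.
D = 16 × 107 × (1−f)/f ≈ 16 × 107 × 0.42468 ≈ 727.05 mg.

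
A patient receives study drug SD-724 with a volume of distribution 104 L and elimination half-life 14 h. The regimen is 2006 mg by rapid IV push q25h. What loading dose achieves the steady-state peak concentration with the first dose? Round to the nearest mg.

2825 mg

f = (1/2)^(25/14) ≈ 0.290032; accumulation ratio R = 1/(1−f) ≈ 1.40851.
Loading dose to hit Cmax,ss on first dose: D_load = D_maint·R ≈ 2006 × 1.40851 ≈ 2825.47 mg.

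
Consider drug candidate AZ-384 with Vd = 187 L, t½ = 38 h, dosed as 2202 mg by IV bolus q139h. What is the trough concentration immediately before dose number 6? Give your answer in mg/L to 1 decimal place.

1.0 mg/L

f = (1/2)^(τ/t½) = (1/2)^(139/38) ≈ 0.0792.
C₀ = D/Vd = 2202/187 ≈ 11.775 mg/L.
Before the 6th dose, 5 doses have been given. Superposition: Cmin = C₀·(f + f² + … + f^5).
≈ 11.775 × (0.0792 + 0.0063 + 0.0005 + 0.0000 + 0.0000) ≈ 11.775 × 0.0860 ≈ 1.013 mg/L.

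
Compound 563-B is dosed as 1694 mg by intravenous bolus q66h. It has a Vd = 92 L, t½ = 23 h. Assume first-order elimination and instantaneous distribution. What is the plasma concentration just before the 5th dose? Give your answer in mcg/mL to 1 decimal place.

2.9 mcg/mL

f = (1/2)^(τ/t½) = (1/2)^(66/23) ≈ 0.1368.
C₀ = D/Vd = 1694/92 ≈ 18.413 mcg/mL.
Before the 5th dose, 4 doses have been given. Superposition: Cmin = C₀·(f + f² + … + f^4).
≈ 18.413 × (0.1368 + 0.0187 + 0.0026 + 0.0004) ≈ 18.413 × 0.1585 ≈ 2.918 mcg/mL.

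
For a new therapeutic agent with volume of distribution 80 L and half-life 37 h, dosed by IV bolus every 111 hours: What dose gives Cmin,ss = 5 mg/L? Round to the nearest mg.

2800 mg

τ/t½ = 111/37 ≈ 3, so f = (1/2)^(111/37) ≈ 0.125000.
Cmin,ss = (D/Vd)·f/(1−f), so D = Cmin,ss·Vd·(1−f)/f.
D = 5 × 80 × (1−f)/f ≈ 5 × 80 × 7.00000 ≈ 2800.00 mg.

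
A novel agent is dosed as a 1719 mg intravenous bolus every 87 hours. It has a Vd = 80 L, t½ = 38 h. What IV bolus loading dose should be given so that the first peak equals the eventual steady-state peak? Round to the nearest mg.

2161 mg

f = (1/2)^(87/38) ≈ 0.204550; accumulation ratio R = 1/(1−f) ≈ 1.25715.
Loading dose to hit Cmax,ss on first dose: D_load = D_maint·R ≈ 1719 × 1.25715 ≈ 2161.04 mg.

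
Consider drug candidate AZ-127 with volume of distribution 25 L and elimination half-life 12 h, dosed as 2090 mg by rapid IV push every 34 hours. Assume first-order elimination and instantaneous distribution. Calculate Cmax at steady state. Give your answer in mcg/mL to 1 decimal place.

τ/t½ = 34/12 ≈ 2.8333, so fraction remaining f = (1/2)^(34/12) ≈ 0.1403.
Accumulation ratio R = 1/(1 − f) ≈ 1/0.8597 ≈ 1.1632.
Single-dose peak C₀ = D/Vd = 2090/25 ≈ 83.600 mcg/mL.
Steady-state peak Cmax,ss = C₀·R ≈ 83.600 × 1.1632 ≈ 97.244 mcg/mL.

97.2 mcg/mL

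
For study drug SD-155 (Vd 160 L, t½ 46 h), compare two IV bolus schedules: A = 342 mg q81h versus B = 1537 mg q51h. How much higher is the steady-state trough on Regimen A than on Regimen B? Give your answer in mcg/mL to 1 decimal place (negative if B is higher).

Regimen A: f = (1/2)^(81/46) ≈ 0.2951; Cmin,ss = (342/160)·f/(1−f) ≈ 0.895 mcg/mL.
Regimen B: f = (1/2)^(51/46) ≈ 0.4637; Cmin,ss = (1537/160)·f/(1−f) ≈ 8.306 mcg/mL.
Difference ≈ 0.895 − 8.306 ≈ -7.411 mcg/mL.

-7.4 mcg/mL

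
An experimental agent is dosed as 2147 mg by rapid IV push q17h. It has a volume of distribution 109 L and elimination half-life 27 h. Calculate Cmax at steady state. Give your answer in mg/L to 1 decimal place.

Over one 17-h interval, 17/27 ≈ 0.62963 half-lives elapse, leaving f ≈ 0.6463 of each dose.
At steady state, accumulation factor R = 1/(1 − e^(−kτ)) ≈ 2.8273.
Single-dose peak C₀ = D/Vd = 2147/109 ≈ 19.697 mg/L.
Steady-state peak Cmax,ss = C₀·R ≈ 19.697 × 2.8273 ≈ 55.689 mg/L.

55.7 mg/L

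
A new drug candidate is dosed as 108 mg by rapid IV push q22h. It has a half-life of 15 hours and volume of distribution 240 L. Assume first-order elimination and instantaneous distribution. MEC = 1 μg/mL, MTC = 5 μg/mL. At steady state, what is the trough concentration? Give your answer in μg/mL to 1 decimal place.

0.3 μg/mL

τ/t½ = 22/15 ≈ 1.4667, so fraction remaining f = (1/2)^(22/15) ≈ 0.3618.
Accumulation ratio R = 1/(1 − f) ≈ 1/0.6382 ≈ 1.5669.
Each bolus raises the concentration by D/Vd = 108/240 ≈ 0.450 μg/mL.
Steady-state peak Cmax,ss = C₀·R ≈ 0.450 × 1.5669 ≈ 0.705 μg/mL.
Steady-state trough Cmin,ss = Cmax,ss·f ≈ 0.705 × 0.3618 ≈ 0.255 μg/mL.
Trough 0.3 μg/mL vs MEC 1 μg/mL: subtherapeutic.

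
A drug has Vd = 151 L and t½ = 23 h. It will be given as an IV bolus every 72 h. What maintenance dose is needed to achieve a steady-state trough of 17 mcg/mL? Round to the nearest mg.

τ/t½ = 72/23 ≈ 3.1304, so f = (1/2)^(72/23) ≈ 0.114195.
Cmin,ss = (D/Vd)·f/(1−f), so D = Cmin,ss·Vd·(1−f)/f.
D = 17 × 151 × (1−f)/f ≈ 17 × 151 × 7.75695 ≈ 19912.09 mg.

19912 mg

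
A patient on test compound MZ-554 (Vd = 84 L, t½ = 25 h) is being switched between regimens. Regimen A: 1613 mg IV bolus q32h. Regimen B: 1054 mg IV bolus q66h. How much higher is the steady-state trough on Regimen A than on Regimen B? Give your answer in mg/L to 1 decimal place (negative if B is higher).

11.0 mg/L

Regimen A: f = (1/2)^(32/25) ≈ 0.4118; Cmin,ss = (1613/84)·f/(1−f) ≈ 13.444 mg/L.
Regimen B: f = (1/2)^(66/25) ≈ 0.1604; Cmin,ss = (1054/84)·f/(1−f) ≈ 2.397 mg/L.
Difference ≈ 13.444 − 2.397 ≈ 11.047 mg/L.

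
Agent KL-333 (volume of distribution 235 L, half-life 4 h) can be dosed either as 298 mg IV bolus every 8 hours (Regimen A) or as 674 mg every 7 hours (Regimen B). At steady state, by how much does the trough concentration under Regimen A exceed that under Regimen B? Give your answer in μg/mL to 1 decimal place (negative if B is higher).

-0.8 μg/mL

Regimen A: f = (1/2)^(8/4) ≈ 0.2500; Cmin,ss = (298/235)·f/(1−f) ≈ 0.423 μg/mL.
Regimen B: f = (1/2)^(7/4) ≈ 0.2973; Cmin,ss = (674/235)·f/(1−f) ≈ 1.213 μg/mL.
Difference ≈ 0.423 − 1.213 ≈ -0.790 μg/mL.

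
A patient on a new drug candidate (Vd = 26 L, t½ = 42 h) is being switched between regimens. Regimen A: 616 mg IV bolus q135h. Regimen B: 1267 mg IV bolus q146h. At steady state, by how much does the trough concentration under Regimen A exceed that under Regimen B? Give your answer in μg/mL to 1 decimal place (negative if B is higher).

-2.0 μg/mL

Regimen A: f = (1/2)^(135/42) ≈ 0.1077; Cmin,ss = (616/26)·f/(1−f) ≈ 2.860 μg/mL.
Regimen B: f = (1/2)^(146/42) ≈ 0.0899; Cmin,ss = (1267/26)·f/(1−f) ≈ 4.814 μg/mL.
Difference ≈ 2.860 − 4.814 ≈ -1.954 μg/mL.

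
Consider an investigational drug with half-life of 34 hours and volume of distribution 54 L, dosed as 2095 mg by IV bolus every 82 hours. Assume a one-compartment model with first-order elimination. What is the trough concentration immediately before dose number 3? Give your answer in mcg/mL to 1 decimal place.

8.7 mcg/mL

f = (1/2)^(τ/t½) = (1/2)^(82/34) ≈ 0.1879.
C₀ = D/Vd = 2095/54 ≈ 38.796 mcg/mL.
Before the 3rd dose, 2 doses have been given. Superposition: Cmin = C₀·(f + f²).
≈ 38.796 × (0.1879 + 0.0353) ≈ 38.796 × 0.2232 ≈ 8.659 mcg/mL.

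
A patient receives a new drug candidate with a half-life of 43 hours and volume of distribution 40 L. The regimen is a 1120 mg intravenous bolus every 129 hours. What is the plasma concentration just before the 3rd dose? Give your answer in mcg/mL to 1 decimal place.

3.9 mcg/mL

f = (1/2)^(τ/t½) = (1/2)^(129/43) ≈ 0.1250.
C₀ = D/Vd = 1120/40 ≈ 28.000 mcg/mL.
Before the 3rd dose, 2 doses have been given. Superposition: Cmin = C₀·(f + f²).
≈ 28.000 × (0.1250 + 0.0156) ≈ 28.000 × 0.1406 ≈ 3.937 mcg/mL.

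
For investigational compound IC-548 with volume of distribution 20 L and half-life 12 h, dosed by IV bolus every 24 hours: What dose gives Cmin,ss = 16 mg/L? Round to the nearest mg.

960 mg

τ/t½ = 24/12 ≈ 2, so f = (1/2)^(24/12) ≈ 0.250000.
Cmin,ss = (D/Vd)·f/(1−f), so D = Cmin,ss·Vd·(1−f)/f.
D = 16 × 20 × (1−f)/f ≈ 16 × 20 × 3.00000 ≈ 960.00 mg.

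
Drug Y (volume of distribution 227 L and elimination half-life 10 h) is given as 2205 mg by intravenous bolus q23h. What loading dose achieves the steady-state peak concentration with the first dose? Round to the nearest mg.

f = (1/2)^(23/10) ≈ 0.203063; accumulation ratio R = 1/(1−f) ≈ 1.25480.
Loading dose to hit Cmax,ss on first dose: D_load = D_maint·R ≈ 2205 × 1.25480 ≈ 2766.83 mg.

2767 mg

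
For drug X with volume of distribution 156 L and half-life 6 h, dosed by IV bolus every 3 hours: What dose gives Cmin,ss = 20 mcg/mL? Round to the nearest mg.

τ/t½ = 3/6 ≈ 0.5, so f = (1/2)^(3/6) ≈ 0.707107.
Cmin,ss = (D/Vd)·f/(1−f), so D = Cmin,ss·Vd·(1−f)/f.
D = 20 × 156 × (1−f)/f ≈ 20 × 156 × 0.41421 ≈ 1292.34 mg.

1292 mg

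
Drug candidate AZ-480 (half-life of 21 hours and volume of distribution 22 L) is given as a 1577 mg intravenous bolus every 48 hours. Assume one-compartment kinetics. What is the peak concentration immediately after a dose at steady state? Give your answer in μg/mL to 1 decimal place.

90.2 μg/mL

Over one 48-h interval, 48/21 ≈ 2.2857 half-lives elapse, leaving f ≈ 0.2051 of each dose.
Accumulation ratio R = 1/(1 − f) ≈ 1/0.7949 ≈ 1.2580.
Single-dose peak C₀ = D/Vd = 1577/22 ≈ 71.682 μg/mL.
Cmax,ss = C₀/(1 − f) ≈ 71.682/0.7949 ≈ 90.177 μg/mL.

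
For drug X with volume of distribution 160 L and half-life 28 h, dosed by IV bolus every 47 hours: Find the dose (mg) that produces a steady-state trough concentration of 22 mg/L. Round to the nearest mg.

7748 mg

τ/t½ = 47/28 ≈ 1.6786, so f = (1/2)^(47/28) ≈ 0.312392.
Cmin,ss = (D/Vd)·f/(1−f), so D = Cmin,ss·Vd·(1−f)/f.
D = 22 × 160 × (1−f)/f ≈ 22 × 160 × 2.20111 ≈ 7747.91 mg.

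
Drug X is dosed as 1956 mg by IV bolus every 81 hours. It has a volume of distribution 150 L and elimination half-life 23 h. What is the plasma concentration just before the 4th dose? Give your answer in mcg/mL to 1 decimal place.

1.2 mcg/mL

f = (1/2)^(τ/t½) = (1/2)^(81/23) ≈ 0.0871.
C₀ = D/Vd = 1956/150 ≈ 13.040 mcg/mL.
Before the 4th dose, 3 doses have been given. Superposition: Cmin = C₀·(f + f² + … + f^3).
≈ 13.040 × (0.0871 + 0.0076 + 0.0007) ≈ 13.040 × 0.0954 ≈ 1.244 mcg/mL.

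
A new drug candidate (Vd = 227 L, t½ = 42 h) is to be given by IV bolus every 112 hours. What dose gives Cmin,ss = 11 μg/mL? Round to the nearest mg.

13358 mg

τ/t½ = 112/42 ≈ 2.6667, so f = (1/2)^(112/42) ≈ 0.157490.
Cmin,ss = (D/Vd)·f/(1−f), so D = Cmin,ss·Vd·(1−f)/f.
D = 11 × 227 × (1−f)/f ≈ 11 × 227 × 5.34961 ≈ 13357.98 mg.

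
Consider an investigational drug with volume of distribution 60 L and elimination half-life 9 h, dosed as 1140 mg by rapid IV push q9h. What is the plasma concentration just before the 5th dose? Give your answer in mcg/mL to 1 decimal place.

f = (1/2)^(τ/t½) = (1/2)^(9/9) ≈ 0.5000.
C₀ = D/Vd = 1140/60 ≈ 19.000 mcg/mL.
Before the 5th dose, 4 doses have been given. Superposition: Cmin = C₀·(f + f² + … + f^4).
≈ 19.000 × (0.5000 + 0.2500 + 0.1250 + 0.0625) ≈ 19.000 × 0.9375 ≈ 17.812 mcg/mL.

17.8 mcg/mL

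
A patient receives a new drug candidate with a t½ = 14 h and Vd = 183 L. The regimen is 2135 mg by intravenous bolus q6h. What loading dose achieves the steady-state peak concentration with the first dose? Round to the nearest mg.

8307 mg

f = (1/2)^(6/14) ≈ 0.742997; accumulation ratio R = 1/(1−f) ≈ 3.89101.
Loading dose to hit Cmax,ss on first dose: D_load = D_maint·R ≈ 2135 × 3.89101 ≈ 8307.31 mg.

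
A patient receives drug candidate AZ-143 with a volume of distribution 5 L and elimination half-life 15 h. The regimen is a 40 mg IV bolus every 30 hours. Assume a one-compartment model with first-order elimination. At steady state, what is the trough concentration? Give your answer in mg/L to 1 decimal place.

The dosing interval is 2 half-lives, so f = 2^(−2) = 0.25.
Accumulation ratio R = 1/(1 − f) = 1/0.75 = 4/3.
Single-dose peak C₀ = D/Vd = 40/5 = 8 mg/L.
Steady-state peak Cmax,ss = C₀·R = 8 × 4/3 ≈ 10.667 mg/L.
Steady-state trough Cmin,ss = Cmax,ss·f ≈ 10.667 × 0.25 ≈ 2.667 mg/L.

2.7 mg/L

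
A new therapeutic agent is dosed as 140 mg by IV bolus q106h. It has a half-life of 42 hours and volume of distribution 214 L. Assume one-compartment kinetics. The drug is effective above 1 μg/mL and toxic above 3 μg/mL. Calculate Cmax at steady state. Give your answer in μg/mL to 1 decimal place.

0.8 μg/mL

τ/t½ = 106/42 ≈ 2.5238, so fraction remaining f = (1/2)^(106/42) ≈ 0.1739.
At steady state, accumulation factor R = 1/(1 − e^(−kτ)) ≈ 1.2105.
Single-dose peak C₀ = D/Vd = 140/214 ≈ 0.654 μg/mL.
Steady-state peak Cmax,ss = C₀·R ≈ 0.654 × 1.2105 ≈ 0.792 μg/mL.
Peak 0.8 μg/mL vs MTC 3 μg/mL: below toxic threshold.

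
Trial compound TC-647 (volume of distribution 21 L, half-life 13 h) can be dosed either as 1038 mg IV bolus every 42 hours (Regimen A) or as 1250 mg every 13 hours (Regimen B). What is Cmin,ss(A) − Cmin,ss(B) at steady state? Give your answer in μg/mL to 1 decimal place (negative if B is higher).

Regimen A: f = (1/2)^(42/13) ≈ 0.1065; Cmin,ss = (1038/21)·f/(1−f) ≈ 5.892 μg/mL.
Regimen B: f = (1/2)^(13/13) ≈ 0.5000; Cmin,ss = (1250/21)·f/(1−f) ≈ 59.524 μg/mL.
Difference ≈ 5.892 − 59.524 ≈ -53.632 μg/mL.

-53.6 μg/mL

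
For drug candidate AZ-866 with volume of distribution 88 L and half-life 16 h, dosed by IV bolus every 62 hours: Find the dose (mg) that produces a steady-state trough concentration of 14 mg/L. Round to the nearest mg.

16844 mg

τ/t½ = 62/16 ≈ 3.875, so f = (1/2)^(62/16) ≈ 0.068157.
Cmin,ss = (D/Vd)·f/(1−f), so D = Cmin,ss·Vd·(1−f)/f.
D = 14 × 88 × (1−f)/f ≈ 14 × 88 × 13.67201 ≈ 16843.92 mg.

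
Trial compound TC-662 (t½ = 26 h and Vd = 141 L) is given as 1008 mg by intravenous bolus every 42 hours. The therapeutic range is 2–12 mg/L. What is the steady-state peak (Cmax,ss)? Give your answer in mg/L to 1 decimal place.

τ/t½ = 42/26 ≈ 1.6154, so fraction remaining f = (1/2)^(42/26) ≈ 0.3264.
At steady state, accumulation factor R = 1/(1 − e^(−kτ)) ≈ 1.4846.
Single-dose peak C₀ = D/Vd = 1008/141 ≈ 7.149 mg/L.
Steady-state peak Cmax,ss = C₀·R ≈ 7.149 × 1.4846 ≈ 10.613 mg/L.
Peak 10.6 mg/L vs MTC 12 mg/L: below toxic threshold.

10.6 mg/L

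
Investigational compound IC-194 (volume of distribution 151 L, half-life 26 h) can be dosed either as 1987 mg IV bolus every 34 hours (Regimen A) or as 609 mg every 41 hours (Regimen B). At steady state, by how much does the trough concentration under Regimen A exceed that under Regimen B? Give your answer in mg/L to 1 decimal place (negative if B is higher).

Regimen A: f = (1/2)^(34/26) ≈ 0.4040; Cmin,ss = (1987/151)·f/(1−f) ≈ 8.920 mg/L.
Regimen B: f = (1/2)^(41/26) ≈ 0.3352; Cmin,ss = (609/151)·f/(1−f) ≈ 2.034 mg/L.
Difference ≈ 8.920 − 2.034 ≈ 6.886 mg/L.

6.9 mg/L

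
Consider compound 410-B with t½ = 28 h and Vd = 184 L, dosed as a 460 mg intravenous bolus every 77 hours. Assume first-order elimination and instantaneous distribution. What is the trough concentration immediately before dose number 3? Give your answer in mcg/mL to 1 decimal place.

f = (1/2)^(τ/t½) = (1/2)^(77/28) ≈ 0.1487.
C₀ = D/Vd = 460/184 ≈ 2.500 mcg/mL.
Before the 3rd dose, 2 doses have been given. Superposition: Cmin = C₀·(f + f²).
≈ 2.500 × (0.1487 + 0.0221) ≈ 2.500 × 0.1708 ≈ 0.427 mcg/mL.

0.4 mcg/mL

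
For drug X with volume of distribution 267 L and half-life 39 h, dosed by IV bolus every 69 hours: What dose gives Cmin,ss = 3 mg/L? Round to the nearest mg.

1929 mg

τ/t½ = 69/39 ≈ 1.7692, so f = (1/2)^(69/39) ≈ 0.293365.
Cmin,ss = (D/Vd)·f/(1−f), so D = Cmin,ss·Vd·(1−f)/f.
D = 3 × 267 × (1−f)/f ≈ 3 × 267 × 2.40872 ≈ 1929.38 mg.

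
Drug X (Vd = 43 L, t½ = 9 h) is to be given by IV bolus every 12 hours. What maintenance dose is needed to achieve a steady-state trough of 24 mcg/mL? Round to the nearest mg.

τ/t½ = 12/9 ≈ 1.3333, so f = (1/2)^(12/9) ≈ 0.396850.
Cmin,ss = (D/Vd)·f/(1−f), so D = Cmin,ss·Vd·(1−f)/f.
D = 24 × 43 × (1−f)/f ≈ 24 × 43 × 1.51984 ≈ 1568.47 mg.

1568 mg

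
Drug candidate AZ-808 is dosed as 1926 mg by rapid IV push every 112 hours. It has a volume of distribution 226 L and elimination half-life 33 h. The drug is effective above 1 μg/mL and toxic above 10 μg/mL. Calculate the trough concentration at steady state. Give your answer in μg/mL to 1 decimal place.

τ/t½ = 112/33 ≈ 3.3939, so fraction remaining f = (1/2)^(112/33) ≈ 0.0951.
At steady state, accumulation factor R = 1/(1 − e^(−kτ)) ≈ 1.1051.
Single-dose peak C₀ = D/Vd = 1926/226 ≈ 8.522 μg/mL.
Steady-state peak Cmax,ss = C₀·R ≈ 8.522 × 1.1051 ≈ 9.418 μg/mL.
Steady-state trough Cmin,ss = Cmax,ss·f ≈ 9.418 × 0.0951 ≈ 0.896 μg/mL.
Trough 0.9 μg/mL vs MEC 1 μg/mL: subtherapeutic.

0.9 μg/mL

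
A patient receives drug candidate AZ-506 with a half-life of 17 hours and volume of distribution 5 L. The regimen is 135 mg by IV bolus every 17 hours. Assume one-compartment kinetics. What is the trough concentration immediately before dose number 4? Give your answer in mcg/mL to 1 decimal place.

f = (1/2)^(τ/t½) = (1/2)^(17/17) ≈ 0.5000.
C₀ = D/Vd = 135/5 ≈ 27.000 mcg/mL.
Before the 4th dose, 3 doses have been given. Superposition: Cmin = C₀·(f + f² + … + f^3).
≈ 27.000 × (0.5000 + 0.2500 + 0.1250) ≈ 27.000 × 0.8750 ≈ 23.625 mcg/mL.

23.6 mcg/mL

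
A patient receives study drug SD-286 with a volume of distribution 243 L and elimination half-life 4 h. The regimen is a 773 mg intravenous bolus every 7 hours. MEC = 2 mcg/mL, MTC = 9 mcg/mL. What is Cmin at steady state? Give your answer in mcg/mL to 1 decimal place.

k = ln2/t½ = ln2/4 ≈ 0.173287 h⁻¹; fraction remaining f = e^(−kτ) = e^(−0.173287×7) ≈ 0.2973.
Each bolus raises the concentration by D/Vd = 773/243 ≈ 3.181 mcg/mL.
Steady-state trough Cmin,ss = C₀·f/(1−f) ≈ 3.181 × 0.2973/0.7027 ≈ 1.346 mcg/mL.
Trough 1.3 mcg/mL vs MEC 2 mcg/mL: subtherapeutic.

1.3 mcg/mL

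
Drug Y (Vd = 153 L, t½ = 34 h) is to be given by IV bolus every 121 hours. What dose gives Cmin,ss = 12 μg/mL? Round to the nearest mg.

τ/t½ = 121/34 ≈ 3.5588, so f = (1/2)^(121/34) ≈ 0.084857.
Cmin,ss = (D/Vd)·f/(1−f), so D = Cmin,ss·Vd·(1−f)/f.
D = 12 × 153 × (1−f)/f ≈ 12 × 153 × 10.78453 ≈ 19800.40 mg.

19800 mg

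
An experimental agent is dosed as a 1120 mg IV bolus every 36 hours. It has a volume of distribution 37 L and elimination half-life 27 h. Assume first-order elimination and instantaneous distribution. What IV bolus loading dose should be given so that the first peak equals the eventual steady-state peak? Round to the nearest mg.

1857 mg

f = (1/2)^(36/27) ≈ 0.396850; accumulation ratio R = 1/(1−f) ≈ 1.65796.
Loading dose to hit Cmax,ss on first dose: D_load = D_maint·R ≈ 1120 × 1.65796 ≈ 1856.92 mg.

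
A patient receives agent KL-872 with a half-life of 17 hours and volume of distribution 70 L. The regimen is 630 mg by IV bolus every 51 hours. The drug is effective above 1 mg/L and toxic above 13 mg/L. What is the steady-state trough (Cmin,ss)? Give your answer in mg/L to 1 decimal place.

The dosing interval is 3 half-lives, so f = 2^(−3) = 0.125.
Accumulation ratio R = 1/(1 − f) = 1/0.875 = 8/7.
Single-dose peak C₀ = D/Vd = 630/70 = 9 mg/L.
Steady-state peak Cmax,ss = C₀·R = 9 × 8/7 ≈ 10.286 mg/L.
Steady-state trough Cmin,ss = Cmax,ss·f ≈ 10.286 × 0.125 ≈ 1.286 mg/L.
Trough 1.3 mg/L vs MEC 1 mg/L: adequate.

1.3 mg/L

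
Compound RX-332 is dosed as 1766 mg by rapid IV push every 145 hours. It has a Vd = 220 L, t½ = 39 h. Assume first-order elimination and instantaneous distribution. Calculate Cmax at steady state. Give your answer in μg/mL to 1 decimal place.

8.7 μg/mL

Over one 145-h interval, 145/39 ≈ 3.7179 half-lives elapse, leaving f ≈ 0.0760 of each dose.
Accumulation ratio R = 1/(1 − f) ≈ 1/0.9240 ≈ 1.0823.
Single-dose peak C₀ = D/Vd = 1766/220 ≈ 8.027 μg/mL.
Steady-state peak Cmax,ss = C₀·R ≈ 8.027 × 1.0823 ≈ 8.688 μg/mL.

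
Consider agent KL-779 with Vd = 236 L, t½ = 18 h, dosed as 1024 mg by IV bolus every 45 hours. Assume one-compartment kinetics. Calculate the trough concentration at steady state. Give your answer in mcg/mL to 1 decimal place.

0.9 mcg/mL

Over one 45-h interval, 45/18 ≈ 2.5 half-lives elapse, leaving f ≈ 0.1768 of each dose.
Each bolus raises the concentration by D/Vd = 1024/236 ≈ 4.339 mcg/mL.
Steady-state trough Cmin,ss = C₀·f/(1−f) ≈ 4.339 × 0.1768/0.8232 ≈ 0.932 mcg/mL.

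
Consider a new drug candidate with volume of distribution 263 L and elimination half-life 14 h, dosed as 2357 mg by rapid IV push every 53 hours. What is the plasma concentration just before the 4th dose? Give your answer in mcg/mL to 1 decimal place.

0.7 mcg/mL

f = (1/2)^(τ/t½) = (1/2)^(53/14) ≈ 0.0725.
C₀ = D/Vd = 2357/263 ≈ 8.962 mcg/mL.
Before the 4th dose, 3 doses have been given. Superposition: Cmin = C₀·(f + f² + … + f^3).
≈ 8.962 × (0.0725 + 0.0053 + 0.0004) ≈ 8.962 × 0.0782 ≈ 0.701 mcg/mL.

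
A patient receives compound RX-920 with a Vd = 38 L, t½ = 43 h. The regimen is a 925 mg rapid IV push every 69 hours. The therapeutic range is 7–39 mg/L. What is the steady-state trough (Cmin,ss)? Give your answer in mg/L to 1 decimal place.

11.9 mg/L

τ/t½ = 69/43 ≈ 1.6047, so fraction remaining f = (1/2)^(69/43) ≈ 0.3288.
Single-dose peak C₀ = D/Vd = 925/38 ≈ 24.342 mg/L.
Steady-state trough Cmin,ss = C₀·f/(1−f) ≈ 24.342 × 0.3288/0.6712 ≈ 11.924 mg/L.
Trough 11.9 mg/L vs MEC 7 mg/L: adequate.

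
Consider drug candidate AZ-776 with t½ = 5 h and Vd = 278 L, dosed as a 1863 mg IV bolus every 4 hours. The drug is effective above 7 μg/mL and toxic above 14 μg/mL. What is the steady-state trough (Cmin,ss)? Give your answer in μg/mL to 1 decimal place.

9.0 μg/mL

τ/t½ = 4/5 ≈ 0.8, so fraction remaining f = (1/2)^(4/5) ≈ 0.5743.
Single-dose peak C₀ = D/Vd = 1863/278 ≈ 6.701 μg/mL.
Steady-state trough Cmin,ss = C₀·f/(1−f) ≈ 6.701 × 0.5743/0.4257 ≈ 9.040 μg/mL.
Trough 9.0 μg/mL vs MEC 7 μg/mL: adequate.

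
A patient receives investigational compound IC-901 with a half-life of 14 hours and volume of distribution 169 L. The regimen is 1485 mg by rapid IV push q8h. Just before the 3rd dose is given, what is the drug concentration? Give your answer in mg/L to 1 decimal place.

f = (1/2)^(τ/t½) = (1/2)^(8/14) ≈ 0.6730.
C₀ = D/Vd = 1485/169 ≈ 8.787 mg/L.
Before the 3rd dose, 2 doses have been given. Superposition: Cmin = C₀·(f + f²).
≈ 8.787 × (0.6730 + 0.4529) ≈ 8.787 × 1.1259 ≈ 9.893 mg/L.

9.9 mg/L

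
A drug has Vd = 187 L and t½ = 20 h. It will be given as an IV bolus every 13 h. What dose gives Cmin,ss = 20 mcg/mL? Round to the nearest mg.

2129 mg

τ/t½ = 13/20 ≈ 0.65, so f = (1/2)^(13/20) ≈ 0.637280.
Cmin,ss = (D/Vd)·f/(1−f), so D = Cmin,ss·Vd·(1−f)/f.
D = 20 × 187 × (1−f)/f ≈ 20 × 187 × 0.56917 ≈ 2128.70 mg.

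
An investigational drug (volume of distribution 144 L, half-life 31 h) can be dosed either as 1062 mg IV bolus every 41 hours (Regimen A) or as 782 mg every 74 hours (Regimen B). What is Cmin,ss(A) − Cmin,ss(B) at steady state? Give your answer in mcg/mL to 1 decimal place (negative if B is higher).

3.6 mcg/mL

Regimen A: f = (1/2)^(41/31) ≈ 0.3998; Cmin,ss = (1062/144)·f/(1−f) ≈ 4.913 mcg/mL.
Regimen B: f = (1/2)^(74/31) ≈ 0.1912; Cmin,ss = (782/144)·f/(1−f) ≈ 1.284 mcg/mL.
Difference ≈ 4.913 − 1.284 ≈ 3.629 mcg/mL.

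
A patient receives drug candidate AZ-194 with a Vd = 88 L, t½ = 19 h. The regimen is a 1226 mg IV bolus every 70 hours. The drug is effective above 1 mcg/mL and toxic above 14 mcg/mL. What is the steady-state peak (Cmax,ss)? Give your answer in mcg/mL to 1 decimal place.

τ/t½ = 70/19 ≈ 3.6842, so fraction remaining f = (1/2)^(70/19) ≈ 0.0778.
Accumulation ratio R = 1/(1 − f) ≈ 1/0.9222 ≈ 1.0844.
Single-dose peak C₀ = D/Vd = 1226/88 ≈ 13.932 mcg/mL.
Steady-state peak Cmax,ss = C₀·R ≈ 13.932 × 1.0844 ≈ 15.108 mcg/mL.
Peak 15.1 mcg/mL vs MTC 14 mcg/mL: exceeds toxic threshold.

15.1 mcg/mL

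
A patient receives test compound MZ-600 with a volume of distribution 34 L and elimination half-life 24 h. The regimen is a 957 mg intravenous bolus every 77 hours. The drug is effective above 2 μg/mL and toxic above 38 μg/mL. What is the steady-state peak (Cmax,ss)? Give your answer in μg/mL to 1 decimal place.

31.6 μg/mL

τ/t½ = 77/24 ≈ 3.2083, so fraction remaining f = (1/2)^(77/24) ≈ 0.1082.
Accumulation ratio R = 1/(1 − f) ≈ 1/0.8918 ≈ 1.1213.
Single-dose peak C₀ = D/Vd = 957/34 ≈ 28.147 μg/mL.
Cmax,ss = C₀/(1 − f) ≈ 28.147/0.8918 ≈ 31.562 μg/mL.
Peak 31.6 μg/mL vs MTC 38 μg/mL: below toxic threshold.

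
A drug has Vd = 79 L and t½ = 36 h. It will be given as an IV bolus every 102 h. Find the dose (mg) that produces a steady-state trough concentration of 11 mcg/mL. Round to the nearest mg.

τ/t½ = 102/36 ≈ 2.8333, so f = (1/2)^(102/36) ≈ 0.140308.
Cmin,ss = (D/Vd)·f/(1−f), so D = Cmin,ss·Vd·(1−f)/f.
D = 11 × 79 × (1−f)/f ≈ 11 × 79 × 6.12718 ≈ 5324.52 mg.

5325 mg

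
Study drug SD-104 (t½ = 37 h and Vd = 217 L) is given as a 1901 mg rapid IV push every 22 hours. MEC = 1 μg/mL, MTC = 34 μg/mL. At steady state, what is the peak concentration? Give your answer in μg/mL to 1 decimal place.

25.9 μg/mL

τ/t½ = 22/37 ≈ 0.59459, so fraction remaining f = (1/2)^(22/37) ≈ 0.6622.
At steady state, accumulation factor R = 1/(1 − e^(−kτ)) ≈ 2.9603.
Single-dose peak C₀ = D/Vd = 1901/217 ≈ 8.760 μg/mL.
Steady-state peak Cmax,ss = C₀·R ≈ 8.760 × 2.9603 ≈ 25.932 μg/mL.
Peak 25.9 μg/mL vs MTC 34 μg/mL: below toxic threshold.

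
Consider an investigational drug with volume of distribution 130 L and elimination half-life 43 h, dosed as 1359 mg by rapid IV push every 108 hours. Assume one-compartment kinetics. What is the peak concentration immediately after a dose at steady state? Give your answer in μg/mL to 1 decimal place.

12.7 μg/mL

k = ln2/t½ = ln2/43 ≈ 0.016120 h⁻¹; fraction remaining f = e^(−kτ) = e^(−0.016120×108) ≈ 0.1754.
At steady state, accumulation factor R = 1/(1 − e^(−kτ)) ≈ 1.2127.
Each bolus raises the concentration by D/Vd = 1359/130 ≈ 10.454 μg/mL.
Steady-state peak Cmax,ss = C₀·R ≈ 10.454 × 1.2127 ≈ 12.678 μg/mL.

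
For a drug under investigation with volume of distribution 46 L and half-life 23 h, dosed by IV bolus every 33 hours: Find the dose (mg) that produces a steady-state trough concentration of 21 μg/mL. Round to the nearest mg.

1645 mg

τ/t½ = 33/23 ≈ 1.4348, so f = (1/2)^(33/23) ≈ 0.369903.
Cmin,ss = (D/Vd)·f/(1−f), so D = Cmin,ss·Vd·(1−f)/f.
D = 21 × 46 × (1−f)/f ≈ 21 × 46 × 1.70341 ≈ 1645.49 mg.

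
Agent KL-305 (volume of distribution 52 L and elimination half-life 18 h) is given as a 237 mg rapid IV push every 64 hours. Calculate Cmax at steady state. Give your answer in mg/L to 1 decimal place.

Over one 64-h interval, 64/18 ≈ 3.5556 half-lives elapse, leaving f ≈ 0.0850 of each dose.
At steady state, accumulation factor R = 1/(1 − e^(−kτ)) ≈ 1.0929.
Single-dose peak C₀ = D/Vd = 237/52 ≈ 4.558 mg/L.
Steady-state peak Cmax,ss = C₀·R ≈ 4.558 × 1.0929 ≈ 4.981 mg/L.

5.0 mg/L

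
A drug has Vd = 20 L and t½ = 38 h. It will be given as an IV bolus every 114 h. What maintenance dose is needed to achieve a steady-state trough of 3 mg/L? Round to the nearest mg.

420 mg

τ/t½ = 114/38 ≈ 3, so f = (1/2)^(114/38) ≈ 0.125000.
Cmin,ss = (D/Vd)·f/(1−f), so D = Cmin,ss·Vd·(1−f)/f.
D = 3 × 20 × (1−f)/f ≈ 3 × 20 × 7.00000 ≈ 420.00 mg.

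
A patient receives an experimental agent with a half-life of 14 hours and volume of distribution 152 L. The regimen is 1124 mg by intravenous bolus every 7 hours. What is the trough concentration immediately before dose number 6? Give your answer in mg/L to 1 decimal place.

f = (1/2)^(τ/t½) = (1/2)^(7/14) ≈ 0.7071.
C₀ = D/Vd = 1124/152 ≈ 7.395 mg/L.
Before the 6th dose, 5 doses have been given. Superposition: Cmin = C₀·(f + f² + … + f^5).
≈ 7.395 × (0.7071 + 0.5000 + 0.3535 + 0.2500 + 0.1768) ≈ 7.395 × 1.9874 ≈ 14.697 mg/L.

14.7 mg/L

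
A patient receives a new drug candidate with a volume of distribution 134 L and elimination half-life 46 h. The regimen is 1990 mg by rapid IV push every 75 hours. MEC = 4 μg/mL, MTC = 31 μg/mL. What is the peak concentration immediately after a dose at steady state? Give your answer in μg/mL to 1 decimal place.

Over one 75-h interval, 75/46 ≈ 1.6304 half-lives elapse, leaving f ≈ 0.3230 of each dose.
At steady state, accumulation factor R = 1/(1 − e^(−kτ)) ≈ 1.4771.
Each bolus raises the concentration by D/Vd = 1990/134 ≈ 14.851 μg/mL.
Steady-state peak Cmax,ss = C₀·R ≈ 14.851 × 1.4771 ≈ 21.936 μg/mL.
Peak 21.9 μg/mL vs MTC 31 μg/mL: below toxic threshold.

21.9 μg/mL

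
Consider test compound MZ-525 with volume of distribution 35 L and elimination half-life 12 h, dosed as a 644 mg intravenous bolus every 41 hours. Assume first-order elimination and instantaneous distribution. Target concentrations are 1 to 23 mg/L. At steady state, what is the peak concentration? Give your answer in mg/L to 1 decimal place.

20.3 mg/L

τ/t½ = 41/12 ≈ 3.4167, so fraction remaining f = (1/2)^(41/12) ≈ 0.0936.
At steady state, accumulation factor R = 1/(1 − e^(−kτ)) ≈ 1.1033.
Each bolus raises the concentration by D/Vd = 644/35 ≈ 18.400 mg/L.
Steady-state peak Cmax,ss = C₀·R ≈ 18.400 × 1.1033 ≈ 20.301 mg/L.
Peak 20.3 mg/L vs MTC 23 mg/L: below toxic threshold.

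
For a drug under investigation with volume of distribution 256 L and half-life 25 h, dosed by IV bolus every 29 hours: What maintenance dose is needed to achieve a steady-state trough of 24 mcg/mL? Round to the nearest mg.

τ/t½ = 29/25 ≈ 1.16, so f = (1/2)^(29/25) ≈ 0.447513.
Cmin,ss = (D/Vd)·f/(1−f), so D = Cmin,ss·Vd·(1−f)/f.
D = 24 × 256 × (1−f)/f ≈ 24 × 256 × 1.23457 ≈ 7585.20 mg.

7585 mg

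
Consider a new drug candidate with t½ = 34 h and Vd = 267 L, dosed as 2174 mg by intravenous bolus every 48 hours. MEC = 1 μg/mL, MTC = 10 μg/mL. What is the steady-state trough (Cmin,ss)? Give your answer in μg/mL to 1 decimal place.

4.9 μg/mL

Over one 48-h interval, 48/34 ≈ 1.4118 half-lives elapse, leaving f ≈ 0.3759 of each dose.
At steady state, accumulation factor R = 1/(1 − e^(−kτ)) ≈ 1.6023.
Each bolus raises the concentration by D/Vd = 2174/267 ≈ 8.142 μg/mL.
Steady-state peak Cmax,ss = C₀·R ≈ 8.142 × 1.6023 ≈ 13.046 μg/mL.
Steady-state trough Cmin,ss = Cmax,ss·f ≈ 13.046 × 0.3759 ≈ 4.904 μg/mL.
Trough 4.9 μg/mL vs MEC 1 μg/mL: adequate.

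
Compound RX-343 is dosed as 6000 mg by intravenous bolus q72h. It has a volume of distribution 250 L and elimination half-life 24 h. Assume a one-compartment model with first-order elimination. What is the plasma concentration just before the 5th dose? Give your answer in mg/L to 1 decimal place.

3.4 mg/L

f = (1/2)^(τ/t½) = (1/2)^(72/24) ≈ 0.1250.
C₀ = D/Vd = 6000/250 ≈ 24.000 mg/L.
Before the 5th dose, 4 doses have been given. Superposition: Cmin = C₀·(f + f² + … + f^4).
≈ 24.000 × (0.1250 + 0.0156 + 0.0020 + 0.0002) ≈ 24.000 × 0.1428 ≈ 3.427 mg/L.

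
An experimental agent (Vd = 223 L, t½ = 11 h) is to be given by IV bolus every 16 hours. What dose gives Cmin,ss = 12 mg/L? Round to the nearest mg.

4658 mg

τ/t½ = 16/11 ≈ 1.4545, so f = (1/2)^(16/11) ≈ 0.364870.
Cmin,ss = (D/Vd)·f/(1−f), so D = Cmin,ss·Vd·(1−f)/f.
D = 12 × 223 × (1−f)/f ≈ 12 × 223 × 1.74070 ≈ 4658.11 mg.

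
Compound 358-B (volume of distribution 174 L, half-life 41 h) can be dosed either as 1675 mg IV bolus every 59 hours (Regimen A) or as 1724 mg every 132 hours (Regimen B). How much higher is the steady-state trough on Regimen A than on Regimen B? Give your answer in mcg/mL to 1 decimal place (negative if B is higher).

4.4 mcg/mL

Regimen A: f = (1/2)^(59/41) ≈ 0.3688; Cmin,ss = (1675/174)·f/(1−f) ≈ 5.625 mcg/mL.
Regimen B: f = (1/2)^(132/41) ≈ 0.1074; Cmin,ss = (1724/174)·f/(1−f) ≈ 1.192 mcg/mL.
Difference ≈ 5.625 − 1.192 ≈ 4.433 mcg/mL.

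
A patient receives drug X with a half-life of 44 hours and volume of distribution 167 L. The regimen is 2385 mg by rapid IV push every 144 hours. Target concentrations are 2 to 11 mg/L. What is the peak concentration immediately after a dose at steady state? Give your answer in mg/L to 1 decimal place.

15.9 mg/L

Over one 144-h interval, 144/44 ≈ 3.2727 half-lives elapse, leaving f ≈ 0.1035 of each dose.
At steady state, accumulation factor R = 1/(1 − e^(−kτ)) ≈ 1.1154.
Single-dose peak C₀ = D/Vd = 2385/167 ≈ 14.281 mg/L.
Steady-state peak Cmax,ss = C₀·R ≈ 14.281 × 1.1154 ≈ 15.929 mg/L.
Peak 15.9 mg/L vs MTC 11 mg/L: exceeds toxic threshold.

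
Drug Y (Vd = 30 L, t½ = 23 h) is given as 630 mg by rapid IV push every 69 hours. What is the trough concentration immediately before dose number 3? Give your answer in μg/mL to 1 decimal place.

3.0 μg/mL

f = (1/2)^(τ/t½) = (1/2)^(69/23) ≈ 0.1250.
C₀ = D/Vd = 630/30 ≈ 21.000 μg/mL.
Before the 3rd dose, 2 doses have been given. Superposition: Cmin = C₀·(f + f²).
≈ 21.000 × (0.1250 + 0.0156) ≈ 21.000 × 0.1406 ≈ 2.953 μg/mL.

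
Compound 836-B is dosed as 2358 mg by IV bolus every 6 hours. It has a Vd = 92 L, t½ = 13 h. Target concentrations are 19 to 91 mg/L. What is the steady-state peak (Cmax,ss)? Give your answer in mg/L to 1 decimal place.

93.6 mg/L

k = ln2/t½ = ln2/13 ≈ 0.053319 h⁻¹; fraction remaining f = e^(−kτ) = e^(−0.053319×6) ≈ 0.7262.
At steady state, accumulation factor R = 1/(1 − e^(−kτ)) ≈ 3.6523.
Each bolus raises the concentration by D/Vd = 2358/92 ≈ 25.630 mg/L.
Cmax,ss = C₀/(1 − f) ≈ 25.630/0.2738 ≈ 93.608 mg/L.
Peak 93.6 mg/L vs MTC 91 mg/L: exceeds toxic threshold.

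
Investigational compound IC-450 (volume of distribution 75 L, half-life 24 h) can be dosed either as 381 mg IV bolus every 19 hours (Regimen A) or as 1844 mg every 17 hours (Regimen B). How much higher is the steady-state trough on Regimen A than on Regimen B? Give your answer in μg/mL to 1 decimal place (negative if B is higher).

Regimen A: f = (1/2)^(19/24) ≈ 0.5777; Cmin,ss = (381/75)·f/(1−f) ≈ 6.949 μg/mL.
Regimen B: f = (1/2)^(17/24) ≈ 0.6120; Cmin,ss = (1844/75)·f/(1−f) ≈ 38.781 μg/mL.
Difference ≈ 6.949 − 38.781 ≈ -31.832 μg/mL.

-31.8 μg/mL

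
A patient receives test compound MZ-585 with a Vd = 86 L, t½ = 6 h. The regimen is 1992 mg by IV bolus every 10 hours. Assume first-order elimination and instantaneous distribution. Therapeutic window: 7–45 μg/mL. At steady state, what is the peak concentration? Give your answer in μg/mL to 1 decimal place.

33.8 μg/mL

k = ln2/t½ = ln2/6 ≈ 0.115525 h⁻¹; fraction remaining f = e^(−kτ) = e^(−0.115525×10) ≈ 0.3150.
Accumulation ratio R = 1/(1 − f) ≈ 1/0.6850 ≈ 1.4599.
Single-dose peak C₀ = D/Vd = 1992/86 ≈ 23.163 μg/mL.
Steady-state peak Cmax,ss = C₀·R ≈ 23.163 × 1.4599 ≈ 33.816 μg/mL.
Peak 33.8 μg/mL vs MTC 45 μg/mL: below toxic threshold.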